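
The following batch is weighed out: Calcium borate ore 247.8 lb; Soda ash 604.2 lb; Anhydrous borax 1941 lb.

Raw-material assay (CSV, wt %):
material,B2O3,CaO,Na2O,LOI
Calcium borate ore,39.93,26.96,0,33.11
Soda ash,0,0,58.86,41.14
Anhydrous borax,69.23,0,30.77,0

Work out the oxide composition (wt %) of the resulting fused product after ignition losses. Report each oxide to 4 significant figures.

Glass mass = 2462 lb (batch 2793 − LOI 330.6).
Composition: B2O3 58.59%, CaO 2.713%, Na2O 38.70%

The intermediate values are printed rounded to 4 significant digits within the worked lines; the whole derivation maintains full precision through every step. Each reported value carries a single rounding — the derived quantities (yield, the three compositions, totals, ignition loss, glass mass) are recomputed from the batch weights on 2462 lb of glass at full float precision as set out in the question or the answer.
Oxide-by-oxide delivered mass:
  B2O3: 247.8·0.3993 + 1941·0.6923 = 1443 lb
  CaO: 247.8·0.2696 = 66.81 lb
  Na2O: 604.2·0.5886 + 1941·0.3077 = 952.9 lb
LOI: 247.8·0.3311 + 604.2·0.4114 = 330.6 lb
Resulting glass, batch − LOI: 2793 − 330.6 = 2462 lb (= Σ oxide masses)
oxide / glass × 100 gives the wt %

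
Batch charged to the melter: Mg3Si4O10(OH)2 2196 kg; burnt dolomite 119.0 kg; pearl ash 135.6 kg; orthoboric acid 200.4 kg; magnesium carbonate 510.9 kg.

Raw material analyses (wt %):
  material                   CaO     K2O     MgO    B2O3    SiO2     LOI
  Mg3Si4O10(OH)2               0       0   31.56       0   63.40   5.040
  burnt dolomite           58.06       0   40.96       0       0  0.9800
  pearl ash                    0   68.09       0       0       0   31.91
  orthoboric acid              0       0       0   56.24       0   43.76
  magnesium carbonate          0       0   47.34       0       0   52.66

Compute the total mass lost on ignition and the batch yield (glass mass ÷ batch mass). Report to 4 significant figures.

Intermediates are displayed with 4-significant-figure rounding in the printout. All internal work keeps full precision in every operation — exactly one rounding is applied to each reported number; derived quantities are recomputed in full float precision (five oxide percentages, yield, totals, LOI, glass mass) using the weight values per 2650 kg of glass as written in the question or the answer.
Material-by-material LOI:
  Mg3Si4O10(OH)2: 2196 × 0.05040 = 110.7 kg
  burnt dolomite: 119.0 × 0.009800 = 1.166 kg
  pearl ash: 135.6 × 0.3191 = 43.27 kg
  orthoboric acid: 200.4 × 0.4376 = 87.70 kg
  magnesium carbonate: 510.9 × 0.5266 = 269.0 kg
Total LOI = 511.8 kg
Glass = batch − LOI = 3162 − 511.8 = 2650 kg

LOI loss = 511.8 kg; glass = 2650 kg; yield = 83.81%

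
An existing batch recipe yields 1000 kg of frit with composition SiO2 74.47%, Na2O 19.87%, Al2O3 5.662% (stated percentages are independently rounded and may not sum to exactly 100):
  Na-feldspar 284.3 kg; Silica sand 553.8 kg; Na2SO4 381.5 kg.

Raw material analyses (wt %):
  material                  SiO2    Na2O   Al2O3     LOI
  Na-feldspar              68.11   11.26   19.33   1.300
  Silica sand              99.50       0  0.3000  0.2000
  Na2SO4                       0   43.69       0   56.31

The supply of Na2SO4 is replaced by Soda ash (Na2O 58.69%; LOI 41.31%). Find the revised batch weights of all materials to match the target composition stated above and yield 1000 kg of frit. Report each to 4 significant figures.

Working values are printed rounded off to 4 significant figures on the page; each numeric step keeps full float precision from start to finish; each reported number takes a single rounding; derived quantities (ignition loss, totals, net glass mass, the yield, the three compositions) are carried from the batch weights on 1000 kg of glass at exact precision, as given in problem or answer.
Target masses of each oxide per 1000 kg frit:
  SiO2: 74.47% × 1000 = 744.7 kg
  Na2O: 19.87% × 1000 = 198.7 kg
  Al2O3: 5.662% × 1000 = 56.62 kg
Checking each oxide sum using the reported weights, on the stated basis (every target is met by its sum inside rounding margins):
  SiO2: 284.3·0.6811 + 553.8·0.9950 = 744.7 kg (target 744.7 kg)
  Na2O: 284.3·0.1126 + 284.0·0.5869 = 198.7 kg (target 198.7 kg)
  Al2O3: 284.3·0.1933 + 553.8·0.003000 = 56.62 kg (target 56.62 kg)
Consistency of the glass mass: Σ batch − LOI loss = 1000 kg (the targets, summed, come to 1000 kg; the stated basis being 1000 kg — gaps are rounding artifacts).
Total batch = Σ batch = 1122 kg; loss to ignition Σ batch·LOI = 122.1 kg; yield: glass divided by total = 89.12%.

Revised batch per 1000 kg frit:
  Na-feldspar: 284.3 kg
  Silica sand: 553.8 kg
  Soda ash: 284.0 kg
Total batch = 1122 kg; LOI loss = 122.1 kg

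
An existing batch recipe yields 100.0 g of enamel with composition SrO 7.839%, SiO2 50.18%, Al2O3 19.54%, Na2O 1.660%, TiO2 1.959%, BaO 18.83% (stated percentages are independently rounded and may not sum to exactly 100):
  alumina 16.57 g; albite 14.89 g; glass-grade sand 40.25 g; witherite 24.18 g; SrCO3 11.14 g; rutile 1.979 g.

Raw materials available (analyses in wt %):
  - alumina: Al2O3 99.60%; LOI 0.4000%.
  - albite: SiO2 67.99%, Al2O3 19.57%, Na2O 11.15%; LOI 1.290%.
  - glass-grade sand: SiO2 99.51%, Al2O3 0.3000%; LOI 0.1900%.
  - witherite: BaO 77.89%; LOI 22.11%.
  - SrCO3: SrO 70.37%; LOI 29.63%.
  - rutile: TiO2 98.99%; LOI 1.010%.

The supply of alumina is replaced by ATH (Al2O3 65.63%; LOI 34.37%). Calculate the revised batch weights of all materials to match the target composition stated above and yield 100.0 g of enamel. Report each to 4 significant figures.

Revised batch per 100.0 g enamel:
  ATH: 25.15 g
  albite: 14.89 g
  glass-grade sand: 40.25 g
  witherite: 24.18 g
  SrCO3: 11.14 g
  rutile: 1.979 g
Total batch = 117.6 g; LOI loss = 17.58 g

Each numeric step carries exact precision through the solve. Working values are rounded off to 4 significant digits when displayed. Every reported result is rounded a single time; the derived quantities are carried in exact precision (six oxide percentages, yield, ignition loss, the totals, glass mass) from the batch weights for 100.0 g of glass, precisely as stated by the problem or answer text.
Oxide mass targets, per 100.0 g enamel:
  SrO: 7.839% × 100.0 = 7.839 g
  SiO2: 50.18% × 100.0 = 50.18 g
  Al2O3: 19.54% × 100.0 = 19.54 g
  Na2O: 1.660% × 100.0 = 1.660 g
  TiO2: 1.959% × 100.0 = 1.959 g
  BaO: 18.83% × 100.0 = 18.83 g
Balance tally, oxide-wise, working from each reported weight, relative to the basis at hand (target by target, the sums agree exact up to rounding of places):
  SrO: 11.14·0.7037 = 7.839 g (target 7.839 g)
  SiO2: 14.89·0.6799 + 40.25·0.9951 = 50.18 g (target 50.18 g)
  Al2O3: 25.15·0.6563 + 14.89·0.1957 + 40.25·0.003000 = 19.54 g (target 19.54 g)
  Na2O: 14.89·0.1115 = 1.660 g (target 1.660 g)
  TiO2: 1.979·0.9899 = 1.959 g (target 1.959 g)
  BaO: 24.18·0.7789 = 18.83 g (target 18.83 g)
Glass-mass bookkeeping: total charge less LOI = 100.0 g (targets for the oxides total 100.0 g; against the stated basis, 100.0 g — differing by rounding only).
Summing the batch: Σ batch = 117.6 g; loss to ignition Σ batch·LOI = 17.58 g; glass ÷ batch gives a yield of 85.05%.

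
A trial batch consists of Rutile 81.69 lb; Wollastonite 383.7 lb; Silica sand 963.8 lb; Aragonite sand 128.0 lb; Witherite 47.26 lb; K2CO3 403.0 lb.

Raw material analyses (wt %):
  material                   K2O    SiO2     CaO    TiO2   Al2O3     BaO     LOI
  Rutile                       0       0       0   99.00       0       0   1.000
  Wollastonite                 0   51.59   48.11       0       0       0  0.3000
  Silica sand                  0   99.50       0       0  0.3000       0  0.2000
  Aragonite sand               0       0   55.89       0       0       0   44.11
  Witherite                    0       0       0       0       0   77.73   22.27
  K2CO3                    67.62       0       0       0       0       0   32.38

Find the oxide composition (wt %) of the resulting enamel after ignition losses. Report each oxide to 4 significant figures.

Values along the way appear (rounded to 4 significant digits) in the printout; full float precision is carried in every operation. Each reported number is rounded a single time; derived quantities (glass mass, ignition loss, the six compositions, the totals, the yield) are re-derived in exact precision from the weighed amounts on 1806 lb of glass as set out in problem or answer.
Per-oxide mass from batch:
  K2O: 403.0·0.6762 = 272.5 lb
  SiO2: 383.7·0.5159 + 963.8·0.9950 = 1157 lb
  CaO: 383.7·0.4811 + 128.0·0.5589 = 256.1 lb
  TiO2: 81.69·0.9900 = 80.87 lb
  Al2O3: 963.8·0.003000 = 2.891 lb
  BaO: 47.26·0.7773 = 36.74 lb
LOI: 81.69·0.01000 + 383.7·0.003000 + 963.8·0.002000 + 128.0·0.4411 + 47.26·0.2227 + 403.0·0.3238 = 201.4 lb
The glass mass, total less LOI, = 2007 − 201.4 = 1806 lb (matching Σ of the oxides)
wt %: oxide over glass, times 100

Glass mass = 1806 lb (batch 2007 − LOI 201.4).
Composition: K2O 15.09%, SiO2 64.06%, CaO 14.18%, TiO2 4.478%, Al2O3 0.1601%, BaO 2.034%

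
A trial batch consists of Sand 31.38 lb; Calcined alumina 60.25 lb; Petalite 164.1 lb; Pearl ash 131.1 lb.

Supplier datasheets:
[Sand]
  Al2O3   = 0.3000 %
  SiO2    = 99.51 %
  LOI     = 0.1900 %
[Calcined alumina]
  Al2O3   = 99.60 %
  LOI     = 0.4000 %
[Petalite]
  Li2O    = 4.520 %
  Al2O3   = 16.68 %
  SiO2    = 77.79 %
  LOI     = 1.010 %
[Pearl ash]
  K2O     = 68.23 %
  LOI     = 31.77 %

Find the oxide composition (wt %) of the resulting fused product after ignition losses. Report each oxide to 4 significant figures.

Glass mass = 343.2 lb (batch 386.8 − LOI 43.61).
Composition: K2O 26.06%, Li2O 2.161%, Al2O3 25.49%, SiO2 46.29%

In-progress results appear (rounded to four significant figures) in the printout; the whole derivation maintains exact precision at every stage — every reported number undergoes a single rounding — derived quantities are recomputed from the batch weights at 343.2 lb of glass in full precision (glass mass, the four compositions, totals, yield, LOI) as given in the problem or answer text.
Delivered oxide masses:
  K2O: 131.1·0.6823 = 89.45 lb
  Li2O: 164.1·0.04520 = 7.417 lb
  Al2O3: 31.38·0.003000 + 60.25·0.9960 + 164.1·0.1668 = 87.48 lb
  SiO2: 31.38·0.9951 + 164.1·0.7779 = 158.9 lb
LOI: 31.38·0.001900 + 60.25·0.004000 + 164.1·0.01010 + 131.1·0.3177 = 43.61 lb
Glass = total batch minus LOI = 386.8 − 43.61 = 343.2 lb (the oxide masses sum to this)
percent share: oxide ÷ glass, ×100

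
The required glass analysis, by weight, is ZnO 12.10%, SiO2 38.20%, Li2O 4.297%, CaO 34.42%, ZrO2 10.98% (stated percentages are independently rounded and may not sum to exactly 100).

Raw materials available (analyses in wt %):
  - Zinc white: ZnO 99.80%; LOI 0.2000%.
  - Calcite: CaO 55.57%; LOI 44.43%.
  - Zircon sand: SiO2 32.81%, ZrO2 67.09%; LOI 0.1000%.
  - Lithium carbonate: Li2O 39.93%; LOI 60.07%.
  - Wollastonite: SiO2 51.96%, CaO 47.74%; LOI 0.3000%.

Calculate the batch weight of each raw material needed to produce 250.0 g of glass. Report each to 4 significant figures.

Batch per 250.0 g glass:
  Zinc white: 30.31 g
  Calcite: 19.15 g
  Zircon sand: 40.92 g
  Lithium carbonate: 26.90 g
  Wollastonite: 158.0 g
Total batch = 275.3 g; LOI loss = 25.24 g; yield = 90.83%

The whole derivation keeps exact precision through every step. The intermediate values are printed with 4-significant-figure rounding at each printed step — a single rounding completes every reported value — the derived quantities, which include yield, glass mass, the totals, LOI, the five compositions, are rebuilt at full float precision, exactly as shown in question or answer, from the weighed amounts per 250.0 g of glass.
The oxide mass targets at 250.0 g glass:
  ZnO: 12.10% × 250.0 = 30.25 g
  SiO2: 38.20% × 250.0 = 95.50 g
  Li2O: 4.297% × 250.0 = 10.74 g
  CaO: 34.42% × 250.0 = 86.05 g
  ZrO2: 10.98% × 250.0 = 27.45 g
Balance tally, oxide-wise, given the weights on record, versus the basis set out (every target is met by its sum inside rounding margins):
  ZnO: 30.31·0.9980 = 30.25 g (target 30.25 g)
  SiO2: 40.92·0.3281 + 158.0·0.5196 = 95.52 g (target 95.50 g)
  Li2O: 26.90·0.3993 = 10.74 g (target 10.74 g)
  CaO: 19.15·0.5557 + 158.0·0.4774 = 86.07 g (target 86.05 g)
  ZrO2: 40.92·0.6709 = 27.45 g (target 27.45 g)
Mass balance on the glass: net batch after ignition = 250.0 g (the targets, summed, come to 250.0 g; versus the stated basis of 250.0 g — deltas are rounding alone).
Batch grand total — Σ batch = 275.3 g; loss to ignition Σ batch·LOI = 25.24 g; as yield: glass ÷ batch → 90.83%.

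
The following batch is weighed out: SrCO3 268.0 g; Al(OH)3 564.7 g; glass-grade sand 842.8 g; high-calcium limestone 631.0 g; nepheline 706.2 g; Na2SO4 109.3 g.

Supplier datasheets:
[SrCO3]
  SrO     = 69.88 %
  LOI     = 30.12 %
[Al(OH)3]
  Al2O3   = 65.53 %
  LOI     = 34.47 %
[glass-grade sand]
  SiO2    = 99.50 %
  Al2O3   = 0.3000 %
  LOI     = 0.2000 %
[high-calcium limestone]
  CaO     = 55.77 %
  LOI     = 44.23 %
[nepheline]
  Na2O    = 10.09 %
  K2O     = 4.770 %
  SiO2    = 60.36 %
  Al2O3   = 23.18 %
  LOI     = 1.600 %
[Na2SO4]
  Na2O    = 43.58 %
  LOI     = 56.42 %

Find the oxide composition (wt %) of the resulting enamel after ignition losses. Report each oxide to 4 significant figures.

Working values appear with 4-significant-digit rounding when written out — each numeric step keeps full float precision through the solve. Each reported number sees exactly one rounding. Derived quantities, including six oxide percentages, the yield, net glass mass, totals, LOI, are carried from the batch weights at 2493 g of glass at full float precision, as quoted within the problem or answer text.
Oxide-by-oxide delivered mass:
  Na2O: 706.2·0.1009 + 109.3·0.4358 = 118.9 g
  K2O: 706.2·0.04770 = 33.69 g
  CaO: 631.0·0.5577 = 351.9 g
  SrO: 268.0·0.6988 = 187.3 g
  SiO2: 842.8·0.9950 + 706.2·0.6036 = 1265 g
  Al2O3: 564.7·0.6553 + 842.8·0.003000 + 706.2·0.2318 = 536.3 g
LOI: 268.0·0.3012 + 564.7·0.3447 + 842.8·0.002000 + 631.0·0.4423 + 706.2·0.01600 + 109.3·0.5642 = 629.1 g
Glass mass = batch − LOI = 3122 − 629.1 = 2493 g (= the summed oxide contributions)
each wt % is 100 × oxide ÷ glass

Glass mass = 2493 g (batch 3122 − LOI 629.1).
Composition: Na2O 4.769%, K2O 1.351%, CaO 14.12%, SrO 7.513%, SiO2 50.74%, Al2O3 21.51%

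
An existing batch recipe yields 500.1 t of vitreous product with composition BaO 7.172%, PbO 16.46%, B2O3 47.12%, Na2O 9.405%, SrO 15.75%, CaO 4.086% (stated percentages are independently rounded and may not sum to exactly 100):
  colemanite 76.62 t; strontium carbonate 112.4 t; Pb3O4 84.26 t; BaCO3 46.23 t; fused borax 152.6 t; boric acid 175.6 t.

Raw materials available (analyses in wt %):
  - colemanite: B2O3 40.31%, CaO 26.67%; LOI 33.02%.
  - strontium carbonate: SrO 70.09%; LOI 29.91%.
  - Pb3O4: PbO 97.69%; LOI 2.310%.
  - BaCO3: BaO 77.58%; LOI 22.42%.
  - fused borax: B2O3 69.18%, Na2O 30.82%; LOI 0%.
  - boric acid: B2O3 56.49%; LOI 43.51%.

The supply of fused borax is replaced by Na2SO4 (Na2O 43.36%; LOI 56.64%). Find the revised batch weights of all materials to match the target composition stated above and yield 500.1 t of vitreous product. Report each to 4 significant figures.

The working math holds full precision in every operation; values along the way are shown, with 4-significant-digit rounding, alongside each step. Every reported result is rounded once only. All derived quantities (totals, the yield, ignition loss, glass mass, six oxide percentages) are rebuilt in full precision from the batch weights at 500.1 t of glass as they appear in the question or the answer.
Oxide mass targets, per 500.1 t vitreous product:
  BaO: 7.172% × 500.1 = 35.87 t
  PbO: 16.46% × 500.1 = 82.32 t
  B2O3: 47.12% × 500.1 = 235.6 t
  Na2O: 9.405% × 500.1 = 47.03 t
  SrO: 15.75% × 500.1 = 78.77 t
  CaO: 4.086% × 500.1 = 20.43 t
Mass-balance tally per oxide using the reported weights, versus the basis set out (sums match the target masses within answer rounding):
  BaO: 46.23·0.7758 = 35.87 t (target 35.87 t)
  PbO: 84.26·0.9769 = 82.31 t (target 82.32 t)
  B2O3: 76.62·0.4031 + 362.5·0.5649 = 235.7 t (target 235.6 t)
  Na2O: 108.5·0.4336 = 47.05 t (target 47.03 t)
  SrO: 112.4·0.7009 = 78.78 t (target 78.77 t)
  CaO: 76.62·0.2667 = 20.43 t (target 20.43 t)
The glass-mass cross-check: batch Σ − ignition loss = 500.1 t (the Σ of target masses is 500.1 t; basis as stated: 500.1 t — rounding explains the deltas).
Total batch = Σ batch = 790.5 t; ignition loss, Σ(batch × LOI) = 290.4 t; glass ÷ batch gives a yield of 63.26%.

Revised batch per 500.1 t vitreous product:
  colemanite: 76.62 t
  strontium carbonate: 112.4 t
  Pb3O4: 84.26 t
  BaCO3: 46.23 t
  Na2SO4: 108.5 t
  boric acid: 362.5 t
Total batch = 790.5 t; LOI loss = 290.4 t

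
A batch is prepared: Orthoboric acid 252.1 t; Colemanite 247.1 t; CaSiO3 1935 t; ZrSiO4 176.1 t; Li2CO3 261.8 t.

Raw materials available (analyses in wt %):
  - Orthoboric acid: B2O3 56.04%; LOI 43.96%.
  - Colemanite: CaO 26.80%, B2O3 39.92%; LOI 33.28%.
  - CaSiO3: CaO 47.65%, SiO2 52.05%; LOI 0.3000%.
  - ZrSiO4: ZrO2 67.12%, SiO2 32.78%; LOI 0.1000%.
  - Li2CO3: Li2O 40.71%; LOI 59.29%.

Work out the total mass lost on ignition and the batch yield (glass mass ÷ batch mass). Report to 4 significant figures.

All internal work carries exact precision throughout. Values along the way appear rounded to 4 significant digits in the working; each reported number is rounded exactly once; derived quantities, which include ignition loss, yield, five oxide percentages, totals, net glass mass, are carried at full precision, precisely as stated by the problem or answer text, from the batch weights for 2518 t of glass.
Each material's LOI contribution:
  Orthoboric acid: 252.1 × 0.4396 = 110.8 t
  Colemanite: 247.1 × 0.3328 = 82.23 t
  CaSiO3: 1935 × 0.003000 = 5.805 t
  ZrSiO4: 176.1 × 0.001000 = 0.1761 t
  Li2CO3: 261.8 × 0.5929 = 155.2 t
Total LOI = 354.3 t
Glass = batch − LOI = 2872 − 354.3 = 2518 t

LOI loss = 354.3 t; glass = 2518 t; yield = 87.67%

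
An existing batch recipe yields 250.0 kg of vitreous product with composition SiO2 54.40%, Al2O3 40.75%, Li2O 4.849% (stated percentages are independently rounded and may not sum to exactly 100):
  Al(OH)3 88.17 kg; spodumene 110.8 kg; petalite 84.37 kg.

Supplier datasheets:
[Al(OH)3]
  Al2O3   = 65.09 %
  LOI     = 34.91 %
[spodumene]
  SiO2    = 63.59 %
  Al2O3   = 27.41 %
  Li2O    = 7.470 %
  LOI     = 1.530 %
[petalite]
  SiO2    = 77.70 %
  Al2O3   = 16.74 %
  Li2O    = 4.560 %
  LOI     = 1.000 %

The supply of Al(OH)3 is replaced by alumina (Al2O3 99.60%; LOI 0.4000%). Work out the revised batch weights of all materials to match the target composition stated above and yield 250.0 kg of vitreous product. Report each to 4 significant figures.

Revised batch per 250.0 kg vitreous product:
  alumina: 57.62 kg
  spodumene: 110.8 kg
  petalite: 84.37 kg
Total batch = 252.8 kg; LOI loss = 2.769 kg

In-progress results are shown with 4-significant-digit rounding as written — full precision is kept from first step to last; a single rounding finalizes every reported value — all derived quantities are rebuilt at exact precision (glass mass, the yield, three oxide percentages, LOI, totals) starting from the weights on 250.0 kg of glass as written in question or answer.
Oxide mass targets, per 250.0 kg vitreous product:
  SiO2: 54.40% × 250.0 = 136.0 kg
  Al2O3: 40.75% × 250.0 = 101.9 kg
  Li2O: 4.849% × 250.0 = 12.12 kg
Checking each oxide sum per the reported batch figures, relative to the basis at hand (every target is met by its sum once rounding is allowed for):
  SiO2: 110.8·0.6359 + 84.37·0.7770 = 136.0 kg (target 136.0 kg)
  Al2O3: 57.62·0.9960 + 110.8·0.2741 + 84.37·0.1674 = 101.9 kg (target 101.9 kg)
  Li2O: 110.8·0.07470 + 84.37·0.04560 = 12.12 kg (target 12.12 kg)
Consistency of the glass mass: batch total minus LOI = 250.0 kg (per-oxide target masses sum to 250.0 kg; versus the stated basis of 250.0 kg — a pure rounding effect).
Batch total: Σ batch = 252.8 kg; ignition loss, Σ(batch × LOI) = 2.769 kg; the yield ratio, glass ÷ batch: 98.90%.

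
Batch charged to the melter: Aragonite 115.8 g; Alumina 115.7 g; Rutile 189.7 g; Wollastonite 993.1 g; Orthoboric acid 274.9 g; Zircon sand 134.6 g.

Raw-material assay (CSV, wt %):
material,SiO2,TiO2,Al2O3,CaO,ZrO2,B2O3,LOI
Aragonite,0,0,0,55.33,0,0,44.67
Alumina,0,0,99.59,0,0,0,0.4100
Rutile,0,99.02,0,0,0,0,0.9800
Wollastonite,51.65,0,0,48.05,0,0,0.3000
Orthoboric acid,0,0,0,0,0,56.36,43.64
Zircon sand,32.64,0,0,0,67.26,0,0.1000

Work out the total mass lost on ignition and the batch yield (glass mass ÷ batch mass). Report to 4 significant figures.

LOI loss = 177.1 g; glass = 1647 g; yield = 90.29%

Working values are shown, rounded to 4 significant figures, within the worked lines. Full precision is held end to end; every reported figure includes exactly one rounding — derived quantities (the totals, LOI, six oxide percentages, glass mass, the yield) are computed at full precision from the batch weights at 1647 g of glass, exactly as printed in the question or the answer.
Loss on ignition, line by line:
  Aragonite: 115.8 × 0.4467 = 51.73 g
  Alumina: 115.7 × 0.004100 = 0.4744 g
  Rutile: 189.7 × 0.009800 = 1.859 g
  Wollastonite: 993.1 × 0.003000 = 2.979 g
  Orthoboric acid: 274.9 × 0.4364 = 120.0 g
  Zircon sand: 134.6 × 0.001000 = 0.1346 g
Total LOI = 177.1 g
Glass = batch − LOI = 1824 − 177.1 = 1647 g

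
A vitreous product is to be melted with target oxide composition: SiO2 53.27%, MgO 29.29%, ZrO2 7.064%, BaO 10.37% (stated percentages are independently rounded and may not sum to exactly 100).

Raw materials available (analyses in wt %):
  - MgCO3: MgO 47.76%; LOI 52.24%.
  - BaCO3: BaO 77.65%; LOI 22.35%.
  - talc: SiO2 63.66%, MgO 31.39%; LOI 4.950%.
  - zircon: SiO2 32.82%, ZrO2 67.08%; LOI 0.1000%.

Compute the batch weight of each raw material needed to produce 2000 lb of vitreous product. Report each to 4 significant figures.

Batch per 2000 lb vitreous product:
  MgCO3: 198.0 lb
  BaCO3: 267.1 lb
  talc: 1565 lb
  zircon: 210.6 lb
Total batch = 2241 lb; LOI loss = 240.8 lb; yield = 89.25%

Values along the way are shown rounded to 4 significant figures at each printed step; all arithmetic maintains full precision through every step. Every reported result includes exactly one rounding; derived quantities, including ignition loss, totals, four oxide percentages, glass mass, the yield, are rebuilt starting from the weights per 2000 lb of glass in exact precision as they appear in the problem or answer text.
Per-oxide target masses for 2000 lb vitreous product:
  SiO2: 53.27% × 2000 = 1065 lb
  MgO: 29.29% × 2000 = 585.8 lb
  ZrO2: 7.064% × 2000 = 141.3 lb
  BaO: 10.37% × 2000 = 207.4 lb
Oxide-by-oxide audit working from each reported weight, for the quoted basis mass (delivered sums recover each target within answer rounding):
  SiO2: 1565·0.6366 + 210.6·0.3282 = 1065 lb (target 1065 lb)
  MgO: 198.0·0.4776 + 1565·0.3139 = 585.8 lb (target 585.8 lb)
  ZrO2: 210.6·0.6708 = 141.3 lb (target 141.3 lb)
  BaO: 267.1·0.7765 = 207.4 lb (target 207.4 lb)
Glass-mass bookkeeping: Σ batch − LOI loss = 2000 lb (summing oxide targets gives 2000 lb; the stated basis being 2000 lb — deltas are rounding alone).
Batch total: Σ batch = 2241 lb; the LOI term Σ batch·LOI equals 240.8 lb; yield = glass ÷ total batch = 89.25%.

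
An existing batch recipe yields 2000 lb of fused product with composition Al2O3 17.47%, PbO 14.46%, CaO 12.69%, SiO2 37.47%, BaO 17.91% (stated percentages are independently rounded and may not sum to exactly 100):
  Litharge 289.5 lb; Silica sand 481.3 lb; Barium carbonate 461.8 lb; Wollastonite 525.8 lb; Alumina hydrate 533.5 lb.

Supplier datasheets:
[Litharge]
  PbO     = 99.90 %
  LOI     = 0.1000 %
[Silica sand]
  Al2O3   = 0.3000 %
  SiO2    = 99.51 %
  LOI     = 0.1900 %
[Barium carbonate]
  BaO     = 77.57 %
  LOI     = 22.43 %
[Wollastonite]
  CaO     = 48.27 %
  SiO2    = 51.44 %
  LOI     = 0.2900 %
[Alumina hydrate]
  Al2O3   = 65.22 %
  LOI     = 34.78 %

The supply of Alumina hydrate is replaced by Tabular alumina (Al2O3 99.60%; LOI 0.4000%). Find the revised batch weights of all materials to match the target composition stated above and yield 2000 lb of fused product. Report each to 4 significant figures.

Revised batch per 2000 lb fused product:
  Litharge: 289.5 lb
  Silica sand: 481.3 lb
  Barium carbonate: 461.8 lb
  Wollastonite: 525.8 lb
  Tabular alumina: 349.4 lb
Total batch = 2108 lb; LOI loss = 107.7 lb

The intermediate values are printed rounded to 4 significant digits at each printed step; the working math holds exact precision end to end. Each reported value is rounded a single time. All derived quantities, including glass mass, totals, yield, LOI, five oxide percentages, are computed from the weighed amounts on 2000 lb of glass in full precision, as written in the problem or the answer.
Oxide-by-oxide targets in 2000 lb fused product:
  Al2O3: 17.47% × 2000 = 349.4 lb
  PbO: 14.46% × 2000 = 289.2 lb
  CaO: 12.69% × 2000 = 253.8 lb
  SiO2: 37.47% × 2000 = 749.4 lb
  BaO: 17.91% × 2000 = 358.2 lb
Mass-balance tally per oxide working from each reported weight, on the stated basis (every target is met by its sum once rounding is allowed for):
  Al2O3: 481.3·0.003000 + 349.4·0.9960 = 349.4 lb (target 349.4 lb)
  PbO: 289.5·0.9990 = 289.2 lb (target 289.2 lb)
  CaO: 525.8·0.4827 = 253.8 lb (target 253.8 lb)
  SiO2: 481.3·0.9951 + 525.8·0.5144 = 749.4 lb (target 749.4 lb)
  BaO: 461.8·0.7757 = 358.2 lb (target 358.2 lb)
The glass-mass cross-check: net batch after ignition = 2000 lb (oxide target masses add up to 2000 lb; basis as stated: 2000 lb — a pure rounding effect).
Whole-batch sum: Σ batch = 2108 lb; LOI removed, Σ of batch·LOI: 107.7 lb; yield: glass divided by total = 94.89%.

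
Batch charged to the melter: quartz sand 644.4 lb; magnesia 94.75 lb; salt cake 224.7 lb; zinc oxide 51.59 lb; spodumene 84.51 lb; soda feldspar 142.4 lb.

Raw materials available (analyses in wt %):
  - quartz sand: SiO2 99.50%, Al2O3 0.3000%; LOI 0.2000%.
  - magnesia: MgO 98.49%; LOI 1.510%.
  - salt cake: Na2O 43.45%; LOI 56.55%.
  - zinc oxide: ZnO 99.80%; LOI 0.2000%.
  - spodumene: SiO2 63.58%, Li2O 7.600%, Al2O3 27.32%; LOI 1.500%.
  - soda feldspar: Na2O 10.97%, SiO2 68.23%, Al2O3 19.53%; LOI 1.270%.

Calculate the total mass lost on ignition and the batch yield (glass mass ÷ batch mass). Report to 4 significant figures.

Intermediates are shown, rounded to four significant figures, between the steps. All internal work maintains full precision all the way through — every reported figure undergoes a single rounding. All derived quantities, which include the totals, net glass mass, LOI, six oxide percentages, the yield, are recomputed in exact precision, exactly as shown in the problem or the answer, from the batch weights on 1109 lb of glass.
Ignition loss by material:
  quartz sand: 644.4 × 0.002000 = 1.289 lb
  magnesia: 94.75 × 0.01510 = 1.431 lb
  salt cake: 224.7 × 0.5655 = 127.1 lb
  zinc oxide: 51.59 × 0.002000 = 0.1032 lb
  spodumene: 84.51 × 0.01500 = 1.268 lb
  soda feldspar: 142.4 × 0.01270 = 1.808 lb
Total LOI = 133.0 lb
Glass = batch − LOI = 1242 − 133.0 = 1109 lb

LOI loss = 133.0 lb; glass = 1109 lb; yield = 89.30%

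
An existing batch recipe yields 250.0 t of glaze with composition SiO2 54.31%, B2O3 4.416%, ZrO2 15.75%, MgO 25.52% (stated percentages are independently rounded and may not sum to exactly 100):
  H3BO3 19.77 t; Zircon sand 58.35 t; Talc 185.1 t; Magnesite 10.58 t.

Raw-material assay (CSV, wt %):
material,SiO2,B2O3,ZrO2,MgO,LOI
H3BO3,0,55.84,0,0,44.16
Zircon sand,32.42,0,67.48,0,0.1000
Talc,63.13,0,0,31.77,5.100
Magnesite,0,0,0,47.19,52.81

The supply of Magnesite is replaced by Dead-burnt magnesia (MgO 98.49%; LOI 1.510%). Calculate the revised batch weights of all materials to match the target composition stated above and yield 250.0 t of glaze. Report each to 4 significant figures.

Every computation carries exact precision at every stage — values along the way are printed (rounded to four significant figures) alongside each step. A single rounding yields every reported figure; all derived quantities, including LOI, glass mass, the totals, four oxide percentages, yield, are recomputed starting from the weights for 250.0 t of glass in exact precision, exactly as shown in the problem or answer text.
Per-oxide target masses for 250.0 t glaze:
  SiO2: 54.31% × 250.0 = 135.8 t
  B2O3: 4.416% × 250.0 = 11.04 t
  ZrO2: 15.75% × 250.0 = 39.38 t
  MgO: 25.52% × 250.0 = 63.80 t
Oxide-by-oxide audit applying the batch weights above, versus the basis set out (each sum matches its target mass modulo rounding of the values):
  SiO2: 58.35·0.3242 + 185.1·0.6313 = 135.8 t (target 135.8 t)
  B2O3: 19.77·0.5584 = 11.04 t (target 11.04 t)
  ZrO2: 58.35·0.6748 = 39.37 t (target 39.38 t)
  MgO: 185.1·0.3177 + 5.068·0.9849 = 63.80 t (target 63.80 t)
Auditing the glass mass value: batch Σ − ignition loss = 250.0 t (targets for the oxides total 250.0 t; stated basis 250.0 t — deltas are rounding alone).
Summing the batch: Σ batch = 268.3 t; LOI removed, Σ of batch·LOI: 18.31 t; glass ÷ batch gives a yield of 93.18%.

Revised batch per 250.0 t glaze:
  H3BO3: 19.77 t
  Zircon sand: 58.35 t
  Talc: 185.1 t
  Dead-burnt magnesia: 5.068 t
Total batch = 268.3 t; LOI loss = 18.31 t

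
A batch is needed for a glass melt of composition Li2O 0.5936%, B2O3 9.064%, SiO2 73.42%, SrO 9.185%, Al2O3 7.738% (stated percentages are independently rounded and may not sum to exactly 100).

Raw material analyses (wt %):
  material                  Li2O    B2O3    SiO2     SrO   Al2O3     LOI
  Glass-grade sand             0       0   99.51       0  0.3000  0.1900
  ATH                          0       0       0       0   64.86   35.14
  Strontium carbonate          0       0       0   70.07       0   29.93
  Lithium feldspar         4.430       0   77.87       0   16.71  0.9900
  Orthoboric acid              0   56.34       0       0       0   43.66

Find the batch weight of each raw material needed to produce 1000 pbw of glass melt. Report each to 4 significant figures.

Each numeric step keeps full float precision in all steps; values along the way are displayed, rounded to four significant digits, in the printout — a single rounding finalizes each reported number; the derived quantities (ignition loss, the totals, the five compositions, the yield, glass mass) are re-derived from the batch weights for 1000 pbw of glass in exact precision, as quoted within question or answer.
Target masses of each oxide per 1000 pbw glass melt:
  Li2O: 0.5936% × 1000 = 5.936 pbw
  B2O3: 9.064% × 1000 = 90.64 pbw
  SiO2: 73.42% × 1000 = 734.2 pbw
  SrO: 9.185% × 1000 = 91.85 pbw
  Al2O3: 7.738% × 1000 = 77.38 pbw
Balance tally, oxide-wise, with the batch weights as given, against the basis in use (delivered sums recover each target within answer rounding):
  Li2O: 134.0·0.04430 = 5.936 pbw (target 5.936 pbw)
  B2O3: 160.9·0.5634 = 90.65 pbw (target 90.64 pbw)
  SiO2: 633.0·0.9951 + 134.0·0.7787 = 734.2 pbw (target 734.2 pbw)
  SrO: 131.1·0.7007 = 91.86 pbw (target 91.85 pbw)
  Al2O3: 633.0·0.003000 + 81.85·0.6486 + 134.0·0.1671 = 77.38 pbw (target 77.38 pbw)
Consistency of the glass mass: whole batch net of LOI = 1000 pbw (the Σ of target masses is 1000 pbw; stated basis 1000 pbw — rounding explains the deltas).
Adding the batch up: Σ batch = 1141 pbw; loss to ignition Σ batch·LOI = 140.8 pbw; the yield ratio, glass ÷ batch: 87.66%.

Batch per 1000 pbw glass melt:
  Glass-grade sand: 633.0 pbw
  ATH: 81.85 pbw
  Strontium carbonate: 131.1 pbw
  Lithium feldspar: 134.0 pbw
  Orthoboric acid: 160.9 pbw
Total batch = 1141 pbw; LOI loss = 140.8 pbw; yield = 87.66%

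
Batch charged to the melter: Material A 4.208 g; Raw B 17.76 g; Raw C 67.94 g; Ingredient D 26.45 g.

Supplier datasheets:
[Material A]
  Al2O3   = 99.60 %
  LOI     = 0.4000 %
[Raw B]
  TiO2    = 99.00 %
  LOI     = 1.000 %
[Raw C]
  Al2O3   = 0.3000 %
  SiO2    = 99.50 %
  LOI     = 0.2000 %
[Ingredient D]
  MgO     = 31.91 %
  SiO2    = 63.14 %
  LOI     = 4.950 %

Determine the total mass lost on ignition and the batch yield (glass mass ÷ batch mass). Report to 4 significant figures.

LOI loss = 1.640 g; glass = 114.7 g; yield = 98.59%

The working math maintains exact precision through the solve — mid-chain values appear, rounded to four significant figures, in the working — each reported figure is rounded only once; the derived quantities (yield, the totals, four oxide percentages, net glass mass, ignition loss) are recomputed using the weight values for 114.7 g of glass in full precision as given in question or answer.
Ignition loss by material:
  Material A: 4.208 × 0.004000 = 0.01683 g
  Raw B: 17.76 × 0.01000 = 0.1776 g
  Raw C: 67.94 × 0.002000 = 0.1359 g
  Ingredient D: 26.45 × 0.04950 = 1.309 g
Total LOI = 1.640 g
Glass = batch − LOI = 116.4 − 1.640 = 114.7 g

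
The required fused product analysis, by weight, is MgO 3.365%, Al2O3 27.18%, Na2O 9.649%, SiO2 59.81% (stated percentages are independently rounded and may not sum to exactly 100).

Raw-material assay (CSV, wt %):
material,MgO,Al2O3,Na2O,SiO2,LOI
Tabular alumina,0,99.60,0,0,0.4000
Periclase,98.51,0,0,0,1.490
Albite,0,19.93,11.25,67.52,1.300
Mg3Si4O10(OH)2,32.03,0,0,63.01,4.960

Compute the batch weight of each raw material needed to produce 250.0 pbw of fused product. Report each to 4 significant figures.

Batch per 250.0 pbw fused product:
  Tabular alumina: 25.32 pbw
  Periclase: 6.090 pbw
  Albite: 214.4 pbw
  Mg3Si4O10(OH)2: 7.534 pbw
Total batch = 253.3 pbw; LOI loss = 3.353 pbw; yield = 98.68%

Values along the way are shown (rounded to four significant figures) within the worked lines — all internal work maintains full precision through the solve; every reported result carries a single rounding — derived quantities are recomputed from the batch weights on 250.0 pbw of glass in full float precision (four oxide percentages, ignition loss, totals, glass mass, yield), as written in the problem or the answer.
The oxide mass targets at 250.0 pbw fused product:
  MgO: 3.365% × 250.0 = 8.412 pbw
  Al2O3: 27.18% × 250.0 = 67.95 pbw
  Na2O: 9.649% × 250.0 = 24.12 pbw
  SiO2: 59.81% × 250.0 = 149.5 pbw
Verifying the oxide balance on the weights just shown, for the quoted basis mass (oxide sums agree with the targets given rounding of the digits):
  MgO: 6.090·0.9851 + 7.534·0.3203 = 8.412 pbw (target 8.412 pbw)
  Al2O3: 25.32·0.9960 + 214.4·0.1993 = 67.95 pbw (target 67.95 pbw)
  Na2O: 214.4·0.1125 = 24.12 pbw (target 24.12 pbw)
  SiO2: 214.4·0.6752 + 7.534·0.6301 = 149.5 pbw (target 149.5 pbw)
Glass-mass bookkeeping: whole batch net of LOI = 250.0 pbw (targets for the oxides total 250.0 pbw; against the stated basis, 250.0 pbw — a pure rounding effect).
Adding the batch up: Σ batch = 253.3 pbw; loss to ignition Σ batch·LOI = 3.353 pbw; yield = glass ÷ total batch = 98.68%.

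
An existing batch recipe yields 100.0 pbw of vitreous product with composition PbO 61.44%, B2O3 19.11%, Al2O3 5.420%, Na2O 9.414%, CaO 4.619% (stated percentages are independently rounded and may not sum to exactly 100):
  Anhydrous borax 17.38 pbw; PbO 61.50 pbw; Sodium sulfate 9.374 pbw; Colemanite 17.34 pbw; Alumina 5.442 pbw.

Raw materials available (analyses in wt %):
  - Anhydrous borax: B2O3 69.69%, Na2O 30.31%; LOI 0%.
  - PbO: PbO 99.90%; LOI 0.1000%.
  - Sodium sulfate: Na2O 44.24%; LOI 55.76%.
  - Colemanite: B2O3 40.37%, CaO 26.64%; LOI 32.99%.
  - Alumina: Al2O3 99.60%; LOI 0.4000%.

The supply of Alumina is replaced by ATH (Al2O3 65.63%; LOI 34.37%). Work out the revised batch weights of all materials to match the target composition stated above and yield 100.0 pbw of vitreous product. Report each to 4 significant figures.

Revised batch per 100.0 pbw vitreous product:
  Anhydrous borax: 17.38 pbw
  PbO: 61.50 pbw
  Sodium sulfate: 9.374 pbw
  Colemanite: 17.34 pbw
  ATH: 8.258 pbw
Total batch = 113.9 pbw; LOI loss = 13.85 pbw

Mid-chain values appear (rounded to 4 significant figures) within the worked lines — exact precision is maintained from first step to last. Every reported value sees exactly one rounding; derived quantities are rebuilt from the weighed amounts on 100.0 pbw of glass in exact precision (yield, totals, LOI, net glass mass, five oxide percentages) as written in either problem or answer.
The oxide mass targets at 100.0 pbw vitreous product:
  PbO: 61.44% × 100.0 = 61.44 pbw
  B2O3: 19.11% × 100.0 = 19.11 pbw
  Al2O3: 5.420% × 100.0 = 5.420 pbw
  Na2O: 9.414% × 100.0 = 9.414 pbw
  CaO: 4.619% × 100.0 = 4.619 pbw
Per-oxide balance check with the batch weights as given, on the stated basis (every target is met by its sum up to rounding of the answer):
  PbO: 61.50·0.9990 = 61.44 pbw (target 61.44 pbw)
  B2O3: 17.38·0.6969 + 17.34·0.4037 = 19.11 pbw (target 19.11 pbw)
  Al2O3: 8.258·0.6563 = 5.420 pbw (target 5.420 pbw)
  Na2O: 17.38·0.3031 + 9.374·0.4424 = 9.415 pbw (target 9.414 pbw)
  CaO: 17.34·0.2664 = 4.619 pbw (target 4.619 pbw)
Consistency of the glass mass: total batch − LOI = 100.0 pbw (per-oxide target masses sum to 100.0 pbw; basis as stated: 100.0 pbw — deltas are rounding alone).
Batch total: Σ batch = 113.9 pbw; LOI removed, Σ of batch·LOI: 13.85 pbw; as yield: glass ÷ batch → 87.84%.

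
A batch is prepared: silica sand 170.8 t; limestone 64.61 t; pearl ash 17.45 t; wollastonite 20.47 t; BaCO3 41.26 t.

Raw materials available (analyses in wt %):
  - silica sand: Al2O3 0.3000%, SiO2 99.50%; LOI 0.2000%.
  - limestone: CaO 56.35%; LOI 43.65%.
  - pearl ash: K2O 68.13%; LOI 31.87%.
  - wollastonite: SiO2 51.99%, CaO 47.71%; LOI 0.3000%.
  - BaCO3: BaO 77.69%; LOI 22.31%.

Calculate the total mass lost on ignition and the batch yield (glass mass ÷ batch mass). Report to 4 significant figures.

LOI loss = 43.37 t; glass = 271.2 t; yield = 86.21%

The working math runs at full precision in every operation; in-progress results appear, rounded to 4 significant digits, in the printout — a single rounding completes each reported result. The derived quantities (five oxide percentages, net glass mass, ignition loss, yield, the totals) are carried from the batch weights on 271.2 t of glass at full precision exactly as shown in question or answer.
Each material's LOI contribution:
  silica sand: 170.8 × 0.002000 = 0.3416 t
  limestone: 64.61 × 0.4365 = 28.20 t
  pearl ash: 17.45 × 0.3187 = 5.561 t
  wollastonite: 20.47 × 0.003000 = 0.06141 t
  BaCO3: 41.26 × 0.2231 = 9.205 t
Total LOI = 43.37 t
Glass = batch − LOI = 314.6 − 43.37 = 271.2 t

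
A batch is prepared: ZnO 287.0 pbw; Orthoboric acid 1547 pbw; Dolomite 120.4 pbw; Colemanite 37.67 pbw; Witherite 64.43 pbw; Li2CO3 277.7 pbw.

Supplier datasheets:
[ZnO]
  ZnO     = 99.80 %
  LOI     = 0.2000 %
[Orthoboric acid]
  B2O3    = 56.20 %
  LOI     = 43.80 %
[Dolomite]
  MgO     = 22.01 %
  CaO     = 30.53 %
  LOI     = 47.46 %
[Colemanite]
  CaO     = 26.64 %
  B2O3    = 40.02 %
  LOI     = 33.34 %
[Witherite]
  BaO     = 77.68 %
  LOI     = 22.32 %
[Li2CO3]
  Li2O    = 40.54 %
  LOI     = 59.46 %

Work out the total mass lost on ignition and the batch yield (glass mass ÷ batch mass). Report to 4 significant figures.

LOI loss = 927.4 pbw; glass = 1407 pbw; yield = 60.27%

The whole derivation carries full precision at every stage — values along the way are shown, rounded to 4 significant figures, alongside each step. Every reported figure takes exactly one rounding — derived quantities, including six oxide percentages, glass mass, the totals, the yield, ignition loss, are recomputed from the batch weights on 1407 pbw of glass in full float precision as written in the problem or answer text.
Loss on ignition, line by line:
  ZnO: 287.0 × 0.002000 = 0.5740 pbw
  Orthoboric acid: 1547 × 0.4380 = 677.6 pbw
  Dolomite: 120.4 × 0.4746 = 57.14 pbw
  Colemanite: 37.67 × 0.3334 = 12.56 pbw
  Witherite: 64.43 × 0.2232 = 14.38 pbw
  Li2CO3: 277.7 × 0.5946 = 165.1 pbw
Total LOI = 927.4 pbw
Glass = batch − LOI = 2334 − 927.4 = 1407 pbw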